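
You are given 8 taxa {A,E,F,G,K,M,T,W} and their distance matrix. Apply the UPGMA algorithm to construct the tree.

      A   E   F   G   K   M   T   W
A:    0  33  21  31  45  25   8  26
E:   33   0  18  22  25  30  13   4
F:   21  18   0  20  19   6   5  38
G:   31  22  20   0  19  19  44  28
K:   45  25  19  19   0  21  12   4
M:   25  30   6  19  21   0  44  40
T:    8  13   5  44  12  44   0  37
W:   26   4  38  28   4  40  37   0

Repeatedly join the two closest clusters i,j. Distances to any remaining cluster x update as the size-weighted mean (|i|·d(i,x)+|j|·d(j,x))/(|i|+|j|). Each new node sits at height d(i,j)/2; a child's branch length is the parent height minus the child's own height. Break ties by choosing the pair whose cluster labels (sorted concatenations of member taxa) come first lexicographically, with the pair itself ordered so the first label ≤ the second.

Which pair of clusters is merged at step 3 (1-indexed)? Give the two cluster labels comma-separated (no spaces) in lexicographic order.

A,FT

step 1: merge (E,W) at d=4; branch lengths E→2, W→2; new cluster EW
  updated: d(A,EW)=59/2, d(EW,F)=28, d(EW,G)=25, d(EW,K)=29/2, d(EW,M)=35, d(EW,T)=25
step 2: merge (F,T) at d=5; branch lengths F→5/2, T→5/2; new cluster FT
  updated: d(A,FT)=29/2, d(EW,FT)=53/2, d(FT,G)=32, d(FT,K)=31/2, d(FT,M)=25
step 3: merge (A,FT) at d=29/2; branch lengths A→29/4, FT→19/4; new cluster AFT
  updated: d(AFT,EW)=55/2, d(AFT,G)=95/3, d(AFT,K)=76/3, d(AFT,M)=25
step 4: merge (EW,K) at d=29/2; branch lengths EW→21/4, K→29/4; new cluster EKW
  updated: d(AFT,EKW)=241/9, d(EKW,G)=23, d(EKW,M)=91/3
step 5: merge (G,M) at d=19; branch lengths G→19/2, M→19/2; new cluster GM
  updated: d(AFT,GM)=85/3, d(EKW,GM)=80/3
step 6: merge (EKW,GM) at d=80/3; branch lengths EKW→73/12, GM→23/6; new cluster EGKMW
  updated: d(AFT,EGKMW)=137/5
step 7: merge (AFT,EGKMW) at d=137/5; branch lengths AFT→129/20, EGKMW→11/30; new cluster AEFGKMTW
final tree: ((A:29/4,(F:5/2,T:5/2):19/4):129/20,(((E:2,W:2):21/4,K:29/4):73/12,(G:19/2,M:19/2):23/6):11/30)
total length: 2077/30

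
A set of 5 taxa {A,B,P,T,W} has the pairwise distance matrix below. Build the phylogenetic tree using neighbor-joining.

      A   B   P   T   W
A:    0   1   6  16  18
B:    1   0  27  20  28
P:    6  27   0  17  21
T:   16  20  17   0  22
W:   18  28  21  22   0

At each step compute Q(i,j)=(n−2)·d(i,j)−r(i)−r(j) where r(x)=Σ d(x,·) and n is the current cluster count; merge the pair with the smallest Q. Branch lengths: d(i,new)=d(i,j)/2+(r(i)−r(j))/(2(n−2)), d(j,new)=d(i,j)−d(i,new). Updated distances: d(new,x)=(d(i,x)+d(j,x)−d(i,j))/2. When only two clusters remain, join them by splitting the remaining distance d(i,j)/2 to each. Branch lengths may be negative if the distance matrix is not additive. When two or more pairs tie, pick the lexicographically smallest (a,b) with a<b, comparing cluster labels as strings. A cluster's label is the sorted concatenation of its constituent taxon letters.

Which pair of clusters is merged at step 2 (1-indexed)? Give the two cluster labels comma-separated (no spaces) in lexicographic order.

step 1: merge (A,B) at d=1, Q=-114; branch lengths A→-16/3, B→19/3; new cluster AB
  updated: d(AB,P)=16, d(AB,T)=35/2, d(AB,W)=45/2
step 2: merge (AB,P) at d=16, Q=-78; branch lengths AB→17/2, P→15/2; new cluster ABP
  updated: d(ABP,T)=37/4, d(ABP,W)=55/4
step 3: merge (ABP,T) at d=37/4, Q=-45; branch lengths ABP→1/2, T→35/4; new cluster ABPT
  updated: d(ABPT,W)=53/4
step 4: merge (ABPT,W) at d=53/4; branch lengths ABPT→53/8, W→53/8; new cluster ABPTW
final tree: ((((A:-16/3,B:19/3):17/2,P:15/2):1/2,T:35/4):53/8,W:53/8)
total length: 79/2

AB,P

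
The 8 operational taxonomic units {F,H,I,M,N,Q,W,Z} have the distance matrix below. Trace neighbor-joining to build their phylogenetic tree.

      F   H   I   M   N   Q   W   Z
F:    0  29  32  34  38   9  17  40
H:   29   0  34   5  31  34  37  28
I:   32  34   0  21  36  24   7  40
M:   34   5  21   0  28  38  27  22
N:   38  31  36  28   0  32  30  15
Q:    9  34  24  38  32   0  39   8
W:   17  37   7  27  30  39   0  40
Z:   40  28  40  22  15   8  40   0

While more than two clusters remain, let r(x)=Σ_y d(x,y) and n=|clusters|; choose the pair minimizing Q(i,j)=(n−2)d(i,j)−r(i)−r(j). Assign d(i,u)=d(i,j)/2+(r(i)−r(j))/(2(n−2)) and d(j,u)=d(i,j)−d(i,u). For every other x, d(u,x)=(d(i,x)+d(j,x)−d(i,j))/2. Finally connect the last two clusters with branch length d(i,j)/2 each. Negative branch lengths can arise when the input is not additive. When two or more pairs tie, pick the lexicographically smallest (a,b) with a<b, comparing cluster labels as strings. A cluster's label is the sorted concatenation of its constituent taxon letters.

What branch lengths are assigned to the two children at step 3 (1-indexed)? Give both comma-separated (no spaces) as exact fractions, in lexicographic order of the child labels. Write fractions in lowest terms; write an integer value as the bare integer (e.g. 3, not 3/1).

125/16,19/16

iteration 1: select I,W (d=7, Q=-349); attach at lengths (13/4, 15/4); label the merged cluster IW
  updated: d(F,IW)=21, d(H,IW)=32, d(IW,M)=41/2, d(IW,N)=59/2, d(IW,Q)=28, d(IW,Z)=73/2
iteration 2: select H,M (d=5, Q=-563/2); attach at lengths (73/20, 27/20); label the merged cluster HM
  updated: d(F,HM)=29, d(HM,IW)=95/4, d(HM,N)=27, d(HM,Q)=67/2, d(HM,Z)=45/2
iteration 3: select F,Q (d=9, Q=-423/2); attach at lengths (125/16, 19/16); label the merged cluster FQ
  updated: d(FQ,HM)=107/4, d(FQ,IW)=20, d(FQ,N)=61/2, d(FQ,Z)=39/2
iteration 4: select N,Z (d=15, Q=-301/2); attach at lengths (107/12, 73/12); label the merged cluster NZ
  updated: d(FQ,NZ)=35/2, d(HM,NZ)=69/4, d(IW,NZ)=51/2
iteration 5: select FQ,IW (d=20, Q=-187/2); attach at lengths (35/4, 45/4); label the merged cluster FIQW
  updated: d(FIQW,HM)=61/4, d(FIQW,NZ)=23/2
iteration 6: select FIQW,HM (d=61/4, Q=-44); attach at lengths (19/4, 21/2); label the merged cluster FHIMQW
  updated: d(FHIMQW,NZ)=27/4
iteration 7: select FHIMQW,NZ (d=27/4); attach at lengths (27/8, 27/8); label the merged cluster FHIMNQWZ
final tree: ((((F:125/16,Q:19/16):35/4,(I:13/4,W:15/4):45/4):19/4,(H:73/20,M:27/20):21/2):27/8,(N:107/12,Z:73/12):27/8)
total length: 78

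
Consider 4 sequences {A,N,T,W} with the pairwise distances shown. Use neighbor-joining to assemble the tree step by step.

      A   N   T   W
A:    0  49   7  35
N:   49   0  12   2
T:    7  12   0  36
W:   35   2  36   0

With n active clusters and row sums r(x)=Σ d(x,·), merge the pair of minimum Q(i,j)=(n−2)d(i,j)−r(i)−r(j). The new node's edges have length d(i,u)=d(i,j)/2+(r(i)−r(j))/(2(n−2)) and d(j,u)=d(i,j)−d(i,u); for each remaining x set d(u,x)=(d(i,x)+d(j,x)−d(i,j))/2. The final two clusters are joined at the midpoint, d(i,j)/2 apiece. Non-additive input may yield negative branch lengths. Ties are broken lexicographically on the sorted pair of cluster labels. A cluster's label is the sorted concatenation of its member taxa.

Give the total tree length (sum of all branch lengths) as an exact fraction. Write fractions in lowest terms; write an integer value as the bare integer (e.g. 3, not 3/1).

75/2

step 1: merge (A,T) at d=7, Q=-132; branch lengths A→25/2, T→-11/2; new cluster AT
  updated: d(AT,N)=27, d(AT,W)=32
step 2: merge (AT,N) at d=27, Q=-61; branch lengths AT→57/2, N→-3/2; new cluster ANT
  updated: d(ANT,W)=7/2
step 3: merge (ANT,W) at d=7/2; branch lengths ANT→7/4, W→7/4; new cluster ANTW
final tree: (((A:25/2,T:-11/2):57/2,N:-3/2):7/4,W:7/4)
total length: 75/2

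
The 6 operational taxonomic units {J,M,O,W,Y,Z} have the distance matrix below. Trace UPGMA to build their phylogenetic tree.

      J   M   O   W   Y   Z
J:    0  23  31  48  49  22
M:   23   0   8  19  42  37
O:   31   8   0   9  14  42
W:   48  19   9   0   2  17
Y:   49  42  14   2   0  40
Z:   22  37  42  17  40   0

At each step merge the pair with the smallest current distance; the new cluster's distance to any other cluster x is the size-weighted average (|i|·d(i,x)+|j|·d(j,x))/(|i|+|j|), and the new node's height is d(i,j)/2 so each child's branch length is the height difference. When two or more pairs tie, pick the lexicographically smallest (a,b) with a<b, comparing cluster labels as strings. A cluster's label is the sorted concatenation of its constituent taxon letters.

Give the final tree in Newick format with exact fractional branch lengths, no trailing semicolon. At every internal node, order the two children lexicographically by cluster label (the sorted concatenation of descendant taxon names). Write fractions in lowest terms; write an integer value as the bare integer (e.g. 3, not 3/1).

((J:11,Z:11):111/16,((M:4,O:4):13/2,(W:1,Y:1):19/2):119/16)

1. join W+Y (d=2) ⇒ WY; edges |W|=1, |Y|=1
  updated: d(J,WY)=97/2, d(M,WY)=61/2, d(O,WY)=23/2, d(WY,Z)=57/2
2. join M+O (d=8) ⇒ MO; edges |M|=4, |O|=4
  updated: d(J,MO)=27, d(MO,WY)=21, d(MO,Z)=79/2
3. join MO+WY (d=21) ⇒ MOWY; edges |MO|=13/2, |WY|=19/2
  updated: d(J,MOWY)=151/4, d(MOWY,Z)=34
4. join J+Z (d=22) ⇒ JZ; edges |J|=11, |Z|=11
  updated: d(JZ,MOWY)=287/8
5. join JZ+MOWY (d=287/8) ⇒ JMOWYZ; edges |JZ|=111/16, |MOWY|=119/16
final tree: ((J:11,Z:11):111/16,((M:4,O:4):13/2,(W:1,Y:1):19/2):119/16)
total length: 499/8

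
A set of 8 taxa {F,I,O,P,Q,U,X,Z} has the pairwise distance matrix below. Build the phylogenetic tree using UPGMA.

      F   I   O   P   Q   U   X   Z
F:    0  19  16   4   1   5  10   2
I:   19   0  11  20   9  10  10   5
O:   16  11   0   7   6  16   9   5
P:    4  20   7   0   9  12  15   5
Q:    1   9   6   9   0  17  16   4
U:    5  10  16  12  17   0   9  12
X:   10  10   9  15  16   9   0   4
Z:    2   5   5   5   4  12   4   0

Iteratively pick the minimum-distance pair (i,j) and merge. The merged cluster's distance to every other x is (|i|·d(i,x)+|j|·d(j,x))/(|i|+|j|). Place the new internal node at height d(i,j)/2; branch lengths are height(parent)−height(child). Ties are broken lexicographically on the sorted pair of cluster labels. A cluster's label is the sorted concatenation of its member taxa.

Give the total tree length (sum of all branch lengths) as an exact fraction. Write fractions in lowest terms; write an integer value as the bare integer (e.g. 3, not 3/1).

123/4

1. join F+Q (d=1) ⇒ FQ; edges |F|=1/2, |Q|=1/2
  updated: d(FQ,I)=14, d(FQ,O)=11, d(FQ,P)=13/2, d(FQ,U)=11, d(FQ,X)=13, d(FQ,Z)=3
2. join FQ+Z (d=3) ⇒ FQZ; edges |FQ|=1, |Z|=3/2
  updated: d(FQZ,I)=11, d(FQZ,O)=9, d(FQZ,P)=6, d(FQZ,U)=34/3, d(FQZ,X)=10
3. join FQZ+P (d=6) ⇒ FPQZ; edges |FQZ|=3/2, |P|=3
  updated: d(FPQZ,I)=53/4, d(FPQZ,O)=17/2, d(FPQZ,U)=23/2, d(FPQZ,X)=45/4
4. join FPQZ+O (d=17/2) ⇒ FOPQZ; edges |FPQZ|=5/4, |O|=17/4
  updated: d(FOPQZ,I)=64/5, d(FOPQZ,U)=62/5, d(FOPQZ,X)=54/5
5. join U+X (d=9) ⇒ UX; edges |U|=9/2, |X|=9/2
  updated: d(FOPQZ,UX)=58/5, d(I,UX)=10
6. join I+UX (d=10) ⇒ IUX; edges |I|=5, |UX|=1/2
  updated: d(FOPQZ,IUX)=12
7. join FOPQZ+IUX (d=12) ⇒ FIOPQUXZ; edges |FOPQZ|=7/4, |IUX|=1
final tree: (((((F:1/2,Q:1/2):1,Z:3/2):3/2,P:3):5/4,O:17/4):7/4,(I:5,(U:9/2,X:9/2):1/2):1)
total length: 123/4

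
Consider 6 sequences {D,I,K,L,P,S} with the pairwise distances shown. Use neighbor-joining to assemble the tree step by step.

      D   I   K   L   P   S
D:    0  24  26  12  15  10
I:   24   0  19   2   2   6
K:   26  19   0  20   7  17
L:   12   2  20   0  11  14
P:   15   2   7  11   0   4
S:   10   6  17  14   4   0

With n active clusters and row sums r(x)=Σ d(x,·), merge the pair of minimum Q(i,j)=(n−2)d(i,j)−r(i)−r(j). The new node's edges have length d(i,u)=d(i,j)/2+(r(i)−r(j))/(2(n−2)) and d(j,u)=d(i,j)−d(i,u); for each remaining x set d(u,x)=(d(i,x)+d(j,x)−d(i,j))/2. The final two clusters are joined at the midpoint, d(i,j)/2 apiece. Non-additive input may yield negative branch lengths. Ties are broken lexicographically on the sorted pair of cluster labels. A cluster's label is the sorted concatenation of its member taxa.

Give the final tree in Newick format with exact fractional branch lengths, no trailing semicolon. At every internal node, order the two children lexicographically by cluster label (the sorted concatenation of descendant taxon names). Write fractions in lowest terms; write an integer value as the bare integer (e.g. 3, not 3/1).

(((D:19/2,S:1/2):13/4,(I:1/4,L:7/4):19/4):15/8,(K:29/3,P:-8/3):15/8)

iteration 1: select I,L (d=2, Q=-104); attach at lengths (1/4, 7/4); label the merged cluster IL
  updated: d(D,IL)=17, d(IL,K)=37/2, d(IL,P)=11/2, d(IL,S)=9
iteration 2: select K,P (d=7, Q=-79); attach at lengths (29/3, -8/3); label the merged cluster KP
  updated: d(D,KP)=17, d(IL,KP)=17/2, d(KP,S)=7
iteration 3: select D,S (d=10, Q=-50); attach at lengths (19/2, 1/2); label the merged cluster DS
  updated: d(DS,IL)=8, d(DS,KP)=7
iteration 4: select DS,IL (d=8, Q=-47/2); attach at lengths (13/4, 19/4); label the merged cluster DILS
  updated: d(DILS,KP)=15/4
iteration 5: select DILS,KP (d=15/4); attach at lengths (15/8, 15/8); label the merged cluster DIKLPS
final tree: (((D:19/2,S:1/2):13/4,(I:1/4,L:7/4):19/4):15/8,(K:29/3,P:-8/3):15/8)
total length: 123/4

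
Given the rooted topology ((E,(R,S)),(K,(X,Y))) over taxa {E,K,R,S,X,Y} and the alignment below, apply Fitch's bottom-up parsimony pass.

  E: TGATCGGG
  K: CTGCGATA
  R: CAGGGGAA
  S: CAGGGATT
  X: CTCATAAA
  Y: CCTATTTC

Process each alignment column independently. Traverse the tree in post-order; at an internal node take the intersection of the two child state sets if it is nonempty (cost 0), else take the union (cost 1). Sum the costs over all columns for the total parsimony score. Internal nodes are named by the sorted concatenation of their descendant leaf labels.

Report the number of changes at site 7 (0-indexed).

3

RS@0: {C} ∩ {C} = {C} (intersection, +0)
ERS@0: {T} ∪ {C} = {C,T} (union, +1)
XY@0: {C} ∩ {C} = {C} (intersection, +0)
KXY@0: {C} ∩ {C} = {C} (intersection, +0)
EKRSXY@0: {C,T} ∩ {C} = {C} (intersection, +0)
RS@1: {A} ∩ {A} = {A} (intersection, +0)
ERS@1: {G} ∪ {A} = {A,G} (union, +1)
XY@1: {T} ∪ {C} = {C,T} (union, +1)
KXY@1: {T} ∩ {C,T} = {T} (intersection, +0)
EKRSXY@1: {A,G} ∪ {T} = {A,G,T} (union, +1)
RS@2: {G} ∩ {G} = {G} (intersection, +0)
ERS@2: {A} ∪ {G} = {A,G} (union, +1)
XY@2: {C} ∪ {T} = {C,T} (union, +1)
KXY@2: {G} ∪ {C,T} = {C,G,T} (union, +1)
EKRSXY@2: {A,G} ∩ {C,G,T} = {G} (intersection, +0)
RS@3: {G} ∩ {G} = {G} (intersection, +0)
ERS@3: {T} ∪ {G} = {G,T} (union, +1)
XY@3: {A} ∩ {A} = {A} (intersection, +0)
KXY@3: {C} ∪ {A} = {A,C} (union, +1)
EKRSXY@3: {G,T} ∪ {A,C} = {A,C,G,T} (union, +1)
RS@4: {G} ∩ {G} = {G} (intersection, +0)
ERS@4: {C} ∪ {G} = {C,G} (union, +1)
XY@4: {T} ∩ {T} = {T} (intersection, +0)
KXY@4: {G} ∪ {T} = {G,T} (union, +1)
EKRSXY@4: {C,G} ∩ {G,T} = {G} (intersection, +0)
RS@5: {G} ∪ {A} = {A,G} (union, +1)
ERS@5: {G} ∩ {A,G} = {G} (intersection, +0)
XY@5: {A} ∪ {T} = {A,T} (union, +1)
KXY@5: {A} ∩ {A,T} = {A} (intersection, +0)
EKRSXY@5: {G} ∪ {A} = {A,G} (union, +1)
RS@6: {A} ∪ {T} = {A,T} (union, +1)
ERS@6: {G} ∪ {A,T} = {A,G,T} (union, +1)
XY@6: {A} ∪ {T} = {A,T} (union, +1)
KXY@6: {T} ∩ {A,T} = {T} (intersection, +0)
EKRSXY@6: {A,G,T} ∩ {T} = {T} (intersection, +0)
RS@7: {A} ∪ {T} = {A,T} (union, +1)
ERS@7: {G} ∪ {A,T} = {A,G,T} (union, +1)
XY@7: {A} ∪ {C} = {A,C} (union, +1)
KXY@7: {A} ∩ {A,C} = {A} (intersection, +0)
EKRSXY@7: {A,G,T} ∩ {A} = {A} (intersection, +0)
per-site changes: [1, 3, 3, 3, 2, 3, 3, 3]; total = 21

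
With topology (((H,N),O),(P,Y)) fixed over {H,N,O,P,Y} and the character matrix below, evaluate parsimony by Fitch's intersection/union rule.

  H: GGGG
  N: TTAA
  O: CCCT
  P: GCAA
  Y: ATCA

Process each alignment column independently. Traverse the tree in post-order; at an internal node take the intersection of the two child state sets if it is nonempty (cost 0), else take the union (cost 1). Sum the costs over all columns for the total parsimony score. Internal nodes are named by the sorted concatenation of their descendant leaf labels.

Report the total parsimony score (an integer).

11

site 0, node HN: H={G} ∪ N={T} → {G,T} (+1)
site 0, node HNO: HN={G,T} ∪ O={C} → {C,G,T} (+1)
site 0, node PY: P={G} ∪ Y={A} → {A,G} (+1)
site 0, node HNOPY: HNO={C,G,T} ∩ PY={A,G} → {G} (+0)
site 1, node HN: H={G} ∪ N={T} → {G,T} (+1)
site 1, node HNO: HN={G,T} ∪ O={C} → {C,G,T} (+1)
site 1, node PY: P={C} ∪ Y={T} → {C,T} (+1)
site 1, node HNOPY: HNO={C,G,T} ∩ PY={C,T} → {C,T} (+0)
site 2, node HN: H={G} ∪ N={A} → {A,G} (+1)
site 2, node HNO: HN={A,G} ∪ O={C} → {A,C,G} (+1)
site 2, node PY: P={A} ∪ Y={C} → {A,C} (+1)
site 2, node HNOPY: HNO={A,C,G} ∩ PY={A,C} → {A,C} (+0)
site 3, node HN: H={G} ∪ N={A} → {A,G} (+1)
site 3, node HNO: HN={A,G} ∪ O={T} → {A,G,T} (+1)
site 3, node PY: P={A} ∩ Y={A} → {A} (+0)
site 3, node HNOPY: HNO={A,G,T} ∩ PY={A} → {A} (+0)
per-site changes: [3, 3, 3, 2]; total = 11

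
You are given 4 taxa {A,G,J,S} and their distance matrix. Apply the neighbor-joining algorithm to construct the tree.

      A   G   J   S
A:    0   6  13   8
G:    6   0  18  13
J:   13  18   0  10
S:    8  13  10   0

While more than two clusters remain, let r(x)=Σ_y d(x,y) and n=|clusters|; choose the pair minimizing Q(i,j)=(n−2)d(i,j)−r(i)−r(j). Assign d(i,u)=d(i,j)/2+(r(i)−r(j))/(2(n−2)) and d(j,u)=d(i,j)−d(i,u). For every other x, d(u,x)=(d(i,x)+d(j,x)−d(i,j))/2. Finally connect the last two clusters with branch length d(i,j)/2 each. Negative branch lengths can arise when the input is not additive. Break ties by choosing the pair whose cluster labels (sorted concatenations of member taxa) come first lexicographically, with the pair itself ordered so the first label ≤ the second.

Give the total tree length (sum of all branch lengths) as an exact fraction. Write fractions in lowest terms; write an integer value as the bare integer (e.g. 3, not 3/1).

21

1. join A+G (d=6, Q=-52) ⇒ AG; edges |A|=1/2, |G|=11/2
  updated: d(AG,J)=25/2, d(AG,S)=15/2
2. join AG+J (d=25/2, Q=-30) ⇒ AGJ; edges |AG|=5, |J|=15/2
  updated: d(AGJ,S)=5/2
3. join AGJ+S (d=5/2) ⇒ AGJS; edges |AGJ|=5/4, |S|=5/4
final tree: (((A:1/2,G:11/2):5,J:15/2):5/4,S:5/4)
total length: 21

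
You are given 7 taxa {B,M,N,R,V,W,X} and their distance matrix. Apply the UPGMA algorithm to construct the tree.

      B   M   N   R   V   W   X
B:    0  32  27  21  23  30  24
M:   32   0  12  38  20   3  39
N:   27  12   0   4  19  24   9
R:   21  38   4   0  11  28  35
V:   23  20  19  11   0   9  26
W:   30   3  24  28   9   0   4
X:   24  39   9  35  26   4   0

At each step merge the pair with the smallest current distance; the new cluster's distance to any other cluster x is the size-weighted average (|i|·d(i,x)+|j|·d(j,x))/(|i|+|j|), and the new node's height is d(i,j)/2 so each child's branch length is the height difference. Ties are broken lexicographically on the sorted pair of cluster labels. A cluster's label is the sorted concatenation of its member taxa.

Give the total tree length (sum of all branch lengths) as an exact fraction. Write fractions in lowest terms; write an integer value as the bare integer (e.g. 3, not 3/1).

3553/60

iteration 1: select M,W (d=3); attach at lengths (3/2, 3/2); label the merged cluster MW
  updated: d(B,MW)=31, d(MW,N)=18, d(MW,R)=33, d(MW,V)=29/2, d(MW,X)=43/2
iteration 2: select N,R (d=4); attach at lengths (2, 2); label the merged cluster NR
  updated: d(B,NR)=24, d(MW,NR)=51/2, d(NR,V)=15, d(NR,X)=22
iteration 3: select MW,V (d=29/2); attach at lengths (23/4, 29/4); label the merged cluster MVW
  updated: d(B,MVW)=85/3, d(MVW,NR)=22, d(MVW,X)=23
iteration 4: select MVW,NR (d=22); attach at lengths (15/4, 9); label the merged cluster MNRVW
  updated: d(B,MNRVW)=133/5, d(MNRVW,X)=113/5
iteration 5: select MNRVW,X (d=113/5); attach at lengths (3/10, 113/10); label the merged cluster MNRVWX
  updated: d(B,MNRVWX)=157/6
iteration 6: select B,MNRVWX (d=157/6); attach at lengths (157/12, 107/60); label the merged cluster BMNRVWX
final tree: (B:157/12,((((M:3/2,W:3/2):23/4,V:29/4):15/4,(N:2,R:2):9):3/10,X:113/10):107/60)
total length: 3553/60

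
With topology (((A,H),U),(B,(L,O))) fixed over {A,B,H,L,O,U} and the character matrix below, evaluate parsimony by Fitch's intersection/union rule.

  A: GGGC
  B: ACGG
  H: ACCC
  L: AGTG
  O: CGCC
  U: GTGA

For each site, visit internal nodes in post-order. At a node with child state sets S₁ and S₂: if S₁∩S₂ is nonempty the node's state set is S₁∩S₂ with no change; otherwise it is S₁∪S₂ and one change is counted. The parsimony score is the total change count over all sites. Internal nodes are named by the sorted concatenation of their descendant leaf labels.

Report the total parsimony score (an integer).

12

site 0, node AH: A={G} ∪ H={A} → {A,G} (+1)
site 0, node AHU: AH={A,G} ∩ U={G} → {G} (+0)
site 0, node LO: L={A} ∪ O={C} → {A,C} (+1)
site 0, node BLO: B={A} ∩ LO={A,C} → {A} (+0)
site 0, node ABHLOU: AHU={G} ∪ BLO={A} → {A,G} (+1)
site 1, node AH: A={G} ∪ H={C} → {C,G} (+1)
site 1, node AHU: AH={C,G} ∪ U={T} → {C,G,T} (+1)
site 1, node LO: L={G} ∩ O={G} → {G} (+0)
site 1, node BLO: B={C} ∪ LO={G} → {C,G} (+1)
site 1, node ABHLOU: AHU={C,G,T} ∩ BLO={C,G} → {C,G} (+0)
site 2, node AH: A={G} ∪ H={C} → {C,G} (+1)
site 2, node AHU: AH={C,G} ∩ U={G} → {G} (+0)
site 2, node LO: L={T} ∪ O={C} → {C,T} (+1)
site 2, node BLO: B={G} ∪ LO={C,T} → {C,G,T} (+1)
site 2, node ABHLOU: AHU={G} ∩ BLO={C,G,T} → {G} (+0)
site 3, node AH: A={C} ∩ H={C} → {C} (+0)
site 3, node AHU: AH={C} ∪ U={A} → {A,C} (+1)
site 3, node LO: L={G} ∪ O={C} → {C,G} (+1)
site 3, node BLO: B={G} ∩ LO={C,G} → {G} (+0)
site 3, node ABHLOU: AHU={A,C} ∪ BLO={G} → {A,C,G} (+1)
per-site changes: [3, 3, 3, 3]; total = 12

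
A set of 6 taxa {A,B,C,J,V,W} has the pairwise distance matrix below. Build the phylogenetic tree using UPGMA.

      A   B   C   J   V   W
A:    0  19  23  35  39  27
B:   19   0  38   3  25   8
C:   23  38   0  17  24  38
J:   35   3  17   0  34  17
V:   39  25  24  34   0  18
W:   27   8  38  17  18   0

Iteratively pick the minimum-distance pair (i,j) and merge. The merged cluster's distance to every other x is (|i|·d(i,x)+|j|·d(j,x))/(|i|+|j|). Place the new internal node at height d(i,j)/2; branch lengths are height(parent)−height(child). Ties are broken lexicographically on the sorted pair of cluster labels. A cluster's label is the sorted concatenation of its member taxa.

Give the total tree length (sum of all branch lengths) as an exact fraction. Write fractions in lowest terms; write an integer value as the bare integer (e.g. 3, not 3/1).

1481/24

1. join B+J (d=3) ⇒ BJ; edges |B|=3/2, |J|=3/2
  updated: d(A,BJ)=27, d(BJ,C)=55/2, d(BJ,V)=59/2, d(BJ,W)=25/2
2. join BJ+W (d=25/2) ⇒ BJW; edges |BJ|=19/4, |W|=25/4
  updated: d(A,BJW)=27, d(BJW,C)=31, d(BJW,V)=77/3
3. join A+C (d=23) ⇒ AC; edges |A|=23/2, |C|=23/2
  updated: d(AC,BJW)=29, d(AC,V)=63/2
4. join BJW+V (d=77/3) ⇒ BJVW; edges |BJW|=79/12, |V|=77/6
  updated: d(AC,BJVW)=237/8
5. join AC+BJVW (d=237/8) ⇒ ABCJVW; edges |AC|=53/16, |BJVW|=95/48
final tree: ((A:23/2,C:23/2):53/16,(((B:3/2,J:3/2):19/4,W:25/4):79/12,V:77/6):95/48)
total length: 1481/24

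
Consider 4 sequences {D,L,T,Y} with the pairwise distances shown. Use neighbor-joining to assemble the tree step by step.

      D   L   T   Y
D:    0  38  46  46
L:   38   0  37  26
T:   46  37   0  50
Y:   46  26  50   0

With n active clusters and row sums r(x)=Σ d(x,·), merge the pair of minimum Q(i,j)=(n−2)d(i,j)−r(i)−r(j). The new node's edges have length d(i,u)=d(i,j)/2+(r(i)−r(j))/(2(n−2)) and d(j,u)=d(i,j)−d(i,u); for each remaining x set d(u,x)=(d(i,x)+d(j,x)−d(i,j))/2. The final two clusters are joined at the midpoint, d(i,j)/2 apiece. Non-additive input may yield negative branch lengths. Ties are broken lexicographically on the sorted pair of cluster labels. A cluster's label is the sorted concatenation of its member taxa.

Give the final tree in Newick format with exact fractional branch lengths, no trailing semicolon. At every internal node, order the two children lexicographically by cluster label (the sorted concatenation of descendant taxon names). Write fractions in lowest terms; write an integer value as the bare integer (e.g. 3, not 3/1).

1. join D+T (d=46, Q=-171) ⇒ DT; edges |D|=89/4, |T|=95/4
  updated: d(DT,L)=29/2, d(DT,Y)=25
2. join DT+L (d=29/2, Q=-131/2) ⇒ DLT; edges |DT|=27/4, |L|=31/4
  updated: d(DLT,Y)=73/4
3. join DLT+Y (d=73/4) ⇒ DLTY; edges |DLT|=73/8, |Y|=73/8
final tree: (((D:89/4,T:95/4):27/4,L:31/4):73/8,Y:73/8)
total length: 315/4

(((D:89/4,T:95/4):27/4,L:31/4):73/8,Y:73/8)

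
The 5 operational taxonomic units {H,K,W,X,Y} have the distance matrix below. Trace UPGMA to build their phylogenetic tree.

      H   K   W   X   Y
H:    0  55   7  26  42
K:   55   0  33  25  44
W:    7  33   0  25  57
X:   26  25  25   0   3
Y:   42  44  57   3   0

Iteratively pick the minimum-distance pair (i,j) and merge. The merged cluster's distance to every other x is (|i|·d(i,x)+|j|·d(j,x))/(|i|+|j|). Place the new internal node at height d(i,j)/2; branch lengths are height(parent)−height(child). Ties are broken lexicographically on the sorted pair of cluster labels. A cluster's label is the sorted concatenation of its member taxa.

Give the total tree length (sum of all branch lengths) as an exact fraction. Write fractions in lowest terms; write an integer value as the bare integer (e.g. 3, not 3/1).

iteration 1: select X,Y (d=3); attach at lengths (3/2, 3/2); label the merged cluster XY
  updated: d(H,XY)=34, d(K,XY)=69/2, d(W,XY)=41
iteration 2: select H,W (d=7); attach at lengths (7/2, 7/2); label the merged cluster HW
  updated: d(HW,K)=44, d(HW,XY)=75/2
iteration 3: select K,XY (d=69/2); attach at lengths (69/4, 63/4); label the merged cluster KXY
  updated: d(HW,KXY)=119/3
iteration 4: select HW,KXY (d=119/3); attach at lengths (49/3, 31/12); label the merged cluster HKWXY
final tree: ((H:7/2,W:7/2):49/3,(K:69/4,(X:3/2,Y:3/2):63/4):31/12)
total length: 743/12

743/12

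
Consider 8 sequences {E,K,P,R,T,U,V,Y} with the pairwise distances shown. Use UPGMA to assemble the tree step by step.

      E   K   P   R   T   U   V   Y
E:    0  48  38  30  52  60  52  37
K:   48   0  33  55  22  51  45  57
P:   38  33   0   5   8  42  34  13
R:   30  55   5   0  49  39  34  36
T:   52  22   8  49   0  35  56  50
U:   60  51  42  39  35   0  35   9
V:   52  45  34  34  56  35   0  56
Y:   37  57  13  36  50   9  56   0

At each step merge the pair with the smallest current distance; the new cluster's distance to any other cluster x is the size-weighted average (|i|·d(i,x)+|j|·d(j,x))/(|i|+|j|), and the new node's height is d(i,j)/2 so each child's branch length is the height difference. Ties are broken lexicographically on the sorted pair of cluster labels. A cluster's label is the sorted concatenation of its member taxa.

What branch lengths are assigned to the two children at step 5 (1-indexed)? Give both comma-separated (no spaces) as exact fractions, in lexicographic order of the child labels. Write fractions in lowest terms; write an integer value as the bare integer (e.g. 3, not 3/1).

iteration 1: select P,R (d=5); attach at lengths (5/2, 5/2); label the merged cluster PR
  updated: d(E,PR)=34, d(K,PR)=44, d(PR,T)=57/2, d(PR,U)=81/2, d(PR,V)=34, d(PR,Y)=49/2
iteration 2: select U,Y (d=9); attach at lengths (9/2, 9/2); label the merged cluster UY
  updated: d(E,UY)=97/2, d(K,UY)=54, d(PR,UY)=65/2, d(T,UY)=85/2, d(UY,V)=91/2
iteration 3: select K,T (d=22); attach at lengths (11, 11); label the merged cluster KT
  updated: d(E,KT)=50, d(KT,PR)=145/4, d(KT,UY)=193/4, d(KT,V)=101/2
iteration 4: select PR,UY (d=65/2); attach at lengths (55/4, 47/4); label the merged cluster PRUY
  updated: d(E,PRUY)=165/4, d(KT,PRUY)=169/4, d(PRUY,V)=159/4
iteration 5: select PRUY,V (d=159/4); attach at lengths (29/8, 159/8); label the merged cluster PRUVY
  updated: d(E,PRUVY)=217/5, d(KT,PRUVY)=439/10
iteration 6: select E,PRUVY (d=217/5); attach at lengths (217/10, 73/40); label the merged cluster EPRUVY
  updated: d(EPRUVY,KT)=539/12
iteration 7: select EPRUVY,KT (d=539/12); attach at lengths (91/120, 275/24); label the merged cluster EKPRTUVY
final tree: ((E:217/10,(((P:5/2,R:5/2):55/4,(U:9/2,Y:9/2):47/4):29/8,V:159/8):73/40):91/120,(K:11,T:11):275/24)
total length: 14489/120

29/8,159/8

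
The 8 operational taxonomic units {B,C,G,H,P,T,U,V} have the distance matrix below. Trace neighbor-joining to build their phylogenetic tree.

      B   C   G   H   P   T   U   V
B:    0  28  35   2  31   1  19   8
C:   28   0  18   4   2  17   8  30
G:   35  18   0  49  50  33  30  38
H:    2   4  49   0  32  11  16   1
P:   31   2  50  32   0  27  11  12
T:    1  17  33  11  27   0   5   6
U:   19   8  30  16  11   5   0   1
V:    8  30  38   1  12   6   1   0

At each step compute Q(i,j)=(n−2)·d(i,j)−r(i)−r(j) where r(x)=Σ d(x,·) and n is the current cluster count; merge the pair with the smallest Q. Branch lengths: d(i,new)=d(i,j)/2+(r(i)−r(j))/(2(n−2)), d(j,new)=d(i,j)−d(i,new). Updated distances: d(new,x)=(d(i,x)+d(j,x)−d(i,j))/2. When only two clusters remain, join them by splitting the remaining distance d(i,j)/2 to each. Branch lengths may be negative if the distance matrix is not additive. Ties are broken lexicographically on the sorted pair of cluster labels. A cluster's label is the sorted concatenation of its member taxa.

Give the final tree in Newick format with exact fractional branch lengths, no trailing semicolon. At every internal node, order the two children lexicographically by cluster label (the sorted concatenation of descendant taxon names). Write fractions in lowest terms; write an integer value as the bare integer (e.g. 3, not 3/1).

((((B:31/48,H:65/48):239/64,V:-15/64):175/64,(((C:-23/6,P:35/6):15/2,G:51/2):99/32,U:-11/32):343/64):65/128,T:65/128)

iteration 1: select C,P (d=2, Q=-260); attach at lengths (-23/6, 35/6); label the merged cluster CP
  updated: d(B,CP)=57/2, d(CP,G)=33, d(CP,H)=17, d(CP,T)=21, d(CP,U)=17/2, d(CP,V)=20
iteration 2: select CP,G (d=33, Q=-181); attach at lengths (15/2, 51/2); label the merged cluster CGP
  updated: d(B,CGP)=61/4, d(CGP,H)=33/2, d(CGP,T)=21/2, d(CGP,U)=11/4, d(CGP,V)=25/2
iteration 3: select CGP,U (d=11/4, Q=-361/4); attach at lengths (99/32, -11/32); label the merged cluster CGPU
  updated: d(B,CGPU)=63/4, d(CGPU,H)=119/8, d(CGPU,T)=51/8, d(CGPU,V)=43/8
iteration 4: select B,H (d=2, Q=-397/8); attach at lengths (31/48, 65/48); label the merged cluster BH
  updated: d(BH,CGPU)=229/16, d(BH,T)=5, d(BH,V)=7/2
iteration 5: select BH,V (d=7/2, Q=-491/16); attach at lengths (239/64, -15/64); label the merged cluster BHV
  updated: d(BHV,CGPU)=259/32, d(BHV,T)=15/4
iteration 6: select BHV,CGPU (d=259/32, Q=-583/32); attach at lengths (175/64, 343/64); label the merged cluster BCGHPUV
  updated: d(BCGHPUV,T)=65/64
iteration 7: select BCGHPUV,T (d=65/64); attach at lengths (65/128, 65/128); label the merged cluster BCGHPTUV
final tree: ((((B:31/48,H:65/48):239/64,V:-15/64):175/64,(((C:-23/6,P:35/6):15/2,G:51/2):99/32,U:-11/32):343/64):65/128,T:65/128)
total length: 3351/64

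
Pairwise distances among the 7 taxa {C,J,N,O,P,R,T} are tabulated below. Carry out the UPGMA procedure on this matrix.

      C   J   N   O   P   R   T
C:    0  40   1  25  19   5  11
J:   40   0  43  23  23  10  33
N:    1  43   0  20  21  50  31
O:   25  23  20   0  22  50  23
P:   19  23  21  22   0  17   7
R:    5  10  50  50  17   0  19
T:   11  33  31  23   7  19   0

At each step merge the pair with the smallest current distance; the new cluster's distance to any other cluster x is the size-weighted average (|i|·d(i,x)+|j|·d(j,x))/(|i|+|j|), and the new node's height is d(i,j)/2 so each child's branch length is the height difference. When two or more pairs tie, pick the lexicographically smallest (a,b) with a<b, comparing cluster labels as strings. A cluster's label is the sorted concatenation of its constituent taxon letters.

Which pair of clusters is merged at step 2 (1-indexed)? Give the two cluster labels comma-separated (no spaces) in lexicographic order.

1. join C+N (d=1) ⇒ CN; edges |C|=1/2, |N|=1/2
  updated: d(CN,J)=83/2, d(CN,O)=45/2, d(CN,P)=20, d(CN,R)=55/2, d(CN,T)=21
2. join P+T (d=7) ⇒ PT; edges |P|=7/2, |T|=7/2
  updated: d(CN,PT)=41/2, d(J,PT)=28, d(O,PT)=45/2, d(PT,R)=18
3. join J+R (d=10) ⇒ JR; edges |J|=5, |R|=5
  updated: d(CN,JR)=69/2, d(JR,O)=73/2, d(JR,PT)=23
4. join CN+PT (d=41/2) ⇒ CNPT; edges |CN|=39/4, |PT|=27/4
  updated: d(CNPT,JR)=115/4, d(CNPT,O)=45/2
5. join CNPT+O (d=45/2) ⇒ CNOPT; edges |CNPT|=1, |O|=45/4
  updated: d(CNOPT,JR)=303/10
6. join CNOPT+JR (d=303/10) ⇒ CJNOPRT; edges |CNOPT|=39/10, |JR|=203/20
final tree: ((((C:1/2,N:1/2):39/4,(P:7/2,T:7/2):27/4):1,O:45/4):39/10,(J:5,R:5):203/20)
total length: 304/5

P,T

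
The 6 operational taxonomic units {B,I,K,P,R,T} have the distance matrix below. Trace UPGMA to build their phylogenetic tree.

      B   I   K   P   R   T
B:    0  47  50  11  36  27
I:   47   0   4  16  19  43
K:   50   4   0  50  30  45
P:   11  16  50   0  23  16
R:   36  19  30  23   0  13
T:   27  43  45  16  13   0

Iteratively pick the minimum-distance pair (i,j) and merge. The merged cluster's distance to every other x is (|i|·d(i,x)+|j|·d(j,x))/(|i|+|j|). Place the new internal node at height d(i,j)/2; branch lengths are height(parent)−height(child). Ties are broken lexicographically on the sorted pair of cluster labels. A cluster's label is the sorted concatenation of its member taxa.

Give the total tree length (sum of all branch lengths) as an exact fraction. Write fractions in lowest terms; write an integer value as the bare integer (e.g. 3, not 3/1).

257/4

step 1: merge (I,K) at d=4; branch lengths I→2, K→2; new cluster IK
  updated: d(B,IK)=97/2, d(IK,P)=33, d(IK,R)=49/2, d(IK,T)=44
step 2: merge (B,P) at d=11; branch lengths B→11/2, P→11/2; new cluster BP
  updated: d(BP,IK)=163/4, d(BP,R)=59/2, d(BP,T)=43/2
step 3: merge (R,T) at d=13; branch lengths R→13/2, T→13/2; new cluster RT
  updated: d(BP,RT)=51/2, d(IK,RT)=137/4
step 4: merge (BP,RT) at d=51/2; branch lengths BP→29/4, RT→25/4; new cluster BPRT
  updated: d(BPRT,IK)=75/2
step 5: merge (BPRT,IK) at d=75/2; branch lengths BPRT→6, IK→67/4; new cluster BIKPRT
final tree: (((B:11/2,P:11/2):29/4,(R:13/2,T:13/2):25/4):6,(I:2,K:2):67/4)
total length: 257/4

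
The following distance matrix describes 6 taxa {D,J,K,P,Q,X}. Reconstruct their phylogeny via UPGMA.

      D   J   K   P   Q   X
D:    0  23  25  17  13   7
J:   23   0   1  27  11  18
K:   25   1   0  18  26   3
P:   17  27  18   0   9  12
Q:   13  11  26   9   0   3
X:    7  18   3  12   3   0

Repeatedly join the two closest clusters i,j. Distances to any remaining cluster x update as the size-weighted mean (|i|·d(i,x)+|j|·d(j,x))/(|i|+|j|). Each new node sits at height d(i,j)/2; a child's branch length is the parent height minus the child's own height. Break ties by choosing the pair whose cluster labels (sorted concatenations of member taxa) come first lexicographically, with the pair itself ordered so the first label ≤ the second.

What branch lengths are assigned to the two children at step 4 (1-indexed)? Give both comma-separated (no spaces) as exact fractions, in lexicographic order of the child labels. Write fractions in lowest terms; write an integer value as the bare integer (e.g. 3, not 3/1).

4/3,19/3

step 1: merge (J,K) at d=1; branch lengths J→1/2, K→1/2; new cluster JK
  updated: d(D,JK)=24, d(JK,P)=45/2, d(JK,Q)=37/2, d(JK,X)=21/2
step 2: merge (Q,X) at d=3; branch lengths Q→3/2, X→3/2; new cluster QX
  updated: d(D,QX)=10, d(JK,QX)=29/2, d(P,QX)=21/2
step 3: merge (D,QX) at d=10; branch lengths D→5, QX→7/2; new cluster DQX
  updated: d(DQX,JK)=53/3, d(DQX,P)=38/3
step 4: merge (DQX,P) at d=38/3; branch lengths DQX→4/3, P→19/3; new cluster DPQX
  updated: d(DPQX,JK)=151/8
step 5: merge (DPQX,JK) at d=151/8; branch lengths DPQX→149/48, JK→143/16; new cluster DJKPQX
final tree: (((D:5,(Q:3/2,X:3/2):7/2):4/3,P:19/3):149/48,(J:1/2,K:1/2):143/16)
total length: 773/24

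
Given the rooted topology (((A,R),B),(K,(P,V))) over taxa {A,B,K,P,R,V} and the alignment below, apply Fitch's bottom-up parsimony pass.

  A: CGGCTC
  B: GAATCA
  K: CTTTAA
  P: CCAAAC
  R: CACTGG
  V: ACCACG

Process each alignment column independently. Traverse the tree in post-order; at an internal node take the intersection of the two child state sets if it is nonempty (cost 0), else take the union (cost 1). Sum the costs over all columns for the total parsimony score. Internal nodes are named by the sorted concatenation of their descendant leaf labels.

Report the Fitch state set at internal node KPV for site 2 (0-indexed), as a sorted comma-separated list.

site 0, node AR: A={C} ∩ R={C} → {C} (+0)
site 0, node ABR: AR={C} ∪ B={G} → {C,G} (+1)
site 0, node PV: P={C} ∪ V={A} → {A,C} (+1)
site 0, node KPV: K={C} ∩ PV={A,C} → {C} (+0)
site 0, node ABKPRV: ABR={C,G} ∩ KPV={C} → {C} (+0)
site 1, node AR: A={G} ∪ R={A} → {A,G} (+1)
site 1, node ABR: AR={A,G} ∩ B={A} → {A} (+0)
site 1, node PV: P={C} ∩ V={C} → {C} (+0)
site 1, node KPV: K={T} ∪ PV={C} → {C,T} (+1)
site 1, node ABKPRV: ABR={A} ∪ KPV={C,T} → {A,C,T} (+1)
site 2, node AR: A={G} ∪ R={C} → {C,G} (+1)
site 2, node ABR: AR={C,G} ∪ B={A} → {A,C,G} (+1)
site 2, node PV: P={A} ∪ V={C} → {A,C} (+1)
site 2, node KPV: K={T} ∪ PV={A,C} → {A,C,T} (+1)
site 2, node ABKPRV: ABR={A,C,G} ∩ KPV={A,C,T} → {A,C} (+0)
site 3, node AR: A={C} ∪ R={T} → {C,T} (+1)
site 3, node ABR: AR={C,T} ∩ B={T} → {T} (+0)
site 3, node PV: P={A} ∩ V={A} → {A} (+0)
site 3, node KPV: K={T} ∪ PV={A} → {A,T} (+1)
site 3, node ABKPRV: ABR={T} ∩ KPV={A,T} → {T} (+0)
site 4, node AR: A={T} ∪ R={G} → {G,T} (+1)
site 4, node ABR: AR={G,T} ∪ B={C} → {C,G,T} (+1)
site 4, node PV: P={A} ∪ V={C} → {A,C} (+1)
site 4, node KPV: K={A} ∩ PV={A,C} → {A} (+0)
site 4, node ABKPRV: ABR={C,G,T} ∪ KPV={A} → {A,C,G,T} (+1)
site 5, node AR: A={C} ∪ R={G} → {C,G} (+1)
site 5, node ABR: AR={C,G} ∪ B={A} → {A,C,G} (+1)
site 5, node PV: P={C} ∪ V={G} → {C,G} (+1)
site 5, node KPV: K={A} ∪ PV={C,G} → {A,C,G} (+1)
site 5, node ABKPRV: ABR={A,C,G} ∩ KPV={A,C,G} → {A,C,G} (+0)
per-site changes: [2, 3, 4, 2, 4, 4]; total = 19

A,C,T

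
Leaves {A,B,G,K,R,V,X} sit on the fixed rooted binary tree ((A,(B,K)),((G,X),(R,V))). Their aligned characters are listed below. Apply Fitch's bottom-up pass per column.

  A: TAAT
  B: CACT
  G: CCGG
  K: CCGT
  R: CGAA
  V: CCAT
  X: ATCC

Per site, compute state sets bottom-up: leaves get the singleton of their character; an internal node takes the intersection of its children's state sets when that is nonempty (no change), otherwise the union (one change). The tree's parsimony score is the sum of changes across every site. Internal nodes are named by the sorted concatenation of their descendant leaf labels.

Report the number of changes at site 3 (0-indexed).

3

BK@0: {C} ∩ {C} = {C} (intersection, +0)
ABK@0: {T} ∪ {C} = {C,T} (union, +1)
GX@0: {C} ∪ {A} = {A,C} (union, +1)
RV@0: {C} ∩ {C} = {C} (intersection, +0)
GRVX@0: {A,C} ∩ {C} = {C} (intersection, +0)
ABGKRVX@0: {C,T} ∩ {C} = {C} (intersection, +0)
BK@1: {A} ∪ {C} = {A,C} (union, +1)
ABK@1: {A} ∩ {A,C} = {A} (intersection, +0)
GX@1: {C} ∪ {T} = {C,T} (union, +1)
RV@1: {G} ∪ {C} = {C,G} (union, +1)
GRVX@1: {C,T} ∩ {C,G} = {C} (intersection, +0)
ABGKRVX@1: {A} ∪ {C} = {A,C} (union, +1)
BK@2: {C} ∪ {G} = {C,G} (union, +1)
ABK@2: {A} ∪ {C,G} = {A,C,G} (union, +1)
GX@2: {G} ∪ {C} = {C,G} (union, +1)
RV@2: {A} ∩ {A} = {A} (intersection, +0)
GRVX@2: {C,G} ∪ {A} = {A,C,G} (union, +1)
ABGKRVX@2: {A,C,G} ∩ {A,C,G} = {A,C,G} (intersection, +0)
BK@3: {T} ∩ {T} = {T} (intersection, +0)
ABK@3: {T} ∩ {T} = {T} (intersection, +0)
GX@3: {G} ∪ {C} = {C,G} (union, +1)
RV@3: {A} ∪ {T} = {A,T} (union, +1)
GRVX@3: {C,G} ∪ {A,T} = {A,C,G,T} (union, +1)
ABGKRVX@3: {T} ∩ {A,C,G,T} = {T} (intersection, +0)
per-site changes: [2, 4, 4, 3]; total = 13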